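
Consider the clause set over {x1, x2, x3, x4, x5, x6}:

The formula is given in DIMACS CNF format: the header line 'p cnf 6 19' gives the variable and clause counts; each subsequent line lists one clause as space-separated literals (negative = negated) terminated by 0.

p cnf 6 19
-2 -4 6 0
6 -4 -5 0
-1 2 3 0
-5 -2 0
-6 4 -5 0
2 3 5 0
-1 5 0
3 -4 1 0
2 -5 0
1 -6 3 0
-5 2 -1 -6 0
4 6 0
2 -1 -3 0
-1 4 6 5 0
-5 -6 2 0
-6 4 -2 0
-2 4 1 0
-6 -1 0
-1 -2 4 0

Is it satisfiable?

Yes, satisfiable

Try x5 = False.
(¬x1) alone gives x1 = False.
Try x2 = False.
(x3) alone gives x3 = True.
Try x4 = True.
All clauses hold; x6 can take either value.
A satisfying assignment: x1 ↦ False; x2 ↦ False; x3 ↦ True; x4 ↦ True; x5 ↦ False; x6 ↦ True.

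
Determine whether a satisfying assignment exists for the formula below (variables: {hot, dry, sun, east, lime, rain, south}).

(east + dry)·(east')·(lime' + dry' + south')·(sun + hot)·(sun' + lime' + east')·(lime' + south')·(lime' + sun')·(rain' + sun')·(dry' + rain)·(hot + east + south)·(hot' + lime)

Yes

Unit clause (east') forces east = 0.
Unit clause (dry) forces dry = 1.
Unit clause (rain) forces rain = 1.
Unit clause (sun') forces sun = 0.
Unit clause (hot) forces hot = 1.
Unit clause (lime) forces lime = 1.
Unit clause (south') forces south = 0.
This assignment satisfies each clause.
A satisfying assignment: hot=1,  dry=1,  sun=0,  east=0,  lime=1,  rain=1,  south=0.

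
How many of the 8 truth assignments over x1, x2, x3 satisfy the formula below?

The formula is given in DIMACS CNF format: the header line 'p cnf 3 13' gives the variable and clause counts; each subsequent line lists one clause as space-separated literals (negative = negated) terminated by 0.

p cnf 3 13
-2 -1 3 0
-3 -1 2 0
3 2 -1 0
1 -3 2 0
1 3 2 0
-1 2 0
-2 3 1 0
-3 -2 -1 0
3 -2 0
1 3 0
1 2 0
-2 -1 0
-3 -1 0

There are 2^3 = 8 truth assignments over (x1, x2, x3).
Split on x1. With x1 = True, the clauses containing x1 are satisfied and ¬x1 drops from the rest; 0 of the 2^2 = 4 assignments to the other variables satisfy what remains.
With x1 = False, by the same count on the reduced clause set, 1 assignment works.
(One model: x1=F, x2=T, x3=T.)
Total: 0 + 1 = 1.

1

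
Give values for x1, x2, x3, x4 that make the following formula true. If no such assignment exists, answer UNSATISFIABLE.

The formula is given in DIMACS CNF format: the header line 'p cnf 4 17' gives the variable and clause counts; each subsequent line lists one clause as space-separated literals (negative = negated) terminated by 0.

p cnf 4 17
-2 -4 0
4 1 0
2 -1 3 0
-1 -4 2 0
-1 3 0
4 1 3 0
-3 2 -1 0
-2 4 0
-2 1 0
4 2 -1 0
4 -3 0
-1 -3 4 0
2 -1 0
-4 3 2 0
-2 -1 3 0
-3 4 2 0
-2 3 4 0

Case x2 = False:
(¬x1) alone gives x1 = False.
(x4) alone gives x4 = True.
(x3) alone gives x3 = True.
All clauses are satisfied.

x1=False; x2=False; x3=True; x4=True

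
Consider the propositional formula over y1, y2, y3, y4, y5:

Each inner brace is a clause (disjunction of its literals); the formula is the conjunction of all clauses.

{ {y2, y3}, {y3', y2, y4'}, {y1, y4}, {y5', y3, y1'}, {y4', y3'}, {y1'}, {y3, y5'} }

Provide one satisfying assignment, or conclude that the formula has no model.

Unit clause (y1') forces y1 = 0.
Unit clause (y4) forces y4 = 1.
Unit clause (y3') forces y3 = 0.
Unit clause (y2) forces y2 = 1.
Unit clause (y5') forces y5 = 0.
This assignment satisfies each clause.

y1: 0,  y2: 1,  y3: 0,  y4: 1,  y5: 0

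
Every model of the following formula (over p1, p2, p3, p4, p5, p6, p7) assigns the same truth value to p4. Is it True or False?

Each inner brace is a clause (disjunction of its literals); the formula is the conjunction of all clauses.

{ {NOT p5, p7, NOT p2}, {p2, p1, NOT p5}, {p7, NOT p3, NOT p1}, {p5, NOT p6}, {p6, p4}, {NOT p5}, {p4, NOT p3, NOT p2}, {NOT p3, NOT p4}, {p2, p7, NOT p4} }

Suppose p4 = false.
(p6) alone gives p6 = true.
(p5) alone gives p5 = true.
Now (NOT p5) is unsatisfied and unit — conflict.
So every satisfying assignment has p4 = True.

True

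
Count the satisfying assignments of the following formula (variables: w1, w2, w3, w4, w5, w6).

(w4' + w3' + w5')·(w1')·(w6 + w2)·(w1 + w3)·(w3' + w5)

3

There are 2^6 = 64 truth assignments over (w1, w2, w3, w4, w5, w6).
Split on w5. With w5 = 1, the clauses containing w5 are satisfied and w5' drops from the rest; 3 of the 2^5 = 32 assignments to the other variables satisfy what remains.
With w5 = 0, by the same count on the reduced clause set, 0 assignments work.
(One model: w1=F, w2=F, w3=T, w4=F, w5=T, w6=T.)
Total: 3 + 0 = 3.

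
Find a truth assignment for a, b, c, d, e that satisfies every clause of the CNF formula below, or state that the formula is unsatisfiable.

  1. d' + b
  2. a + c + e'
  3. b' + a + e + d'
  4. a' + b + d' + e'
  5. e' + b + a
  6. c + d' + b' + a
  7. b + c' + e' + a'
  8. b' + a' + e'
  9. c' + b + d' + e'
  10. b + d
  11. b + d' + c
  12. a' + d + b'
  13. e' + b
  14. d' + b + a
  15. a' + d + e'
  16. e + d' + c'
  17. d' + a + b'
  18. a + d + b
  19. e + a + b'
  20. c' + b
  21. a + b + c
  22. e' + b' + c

a: 1, b: 1, c: 0, d: 1, e: 0

Try d = 1.
(b) alone gives b = 1.
(a) alone gives a = 1.
(e') alone gives e = 0.
(c') alone gives c = 0.
All clauses are satisfied.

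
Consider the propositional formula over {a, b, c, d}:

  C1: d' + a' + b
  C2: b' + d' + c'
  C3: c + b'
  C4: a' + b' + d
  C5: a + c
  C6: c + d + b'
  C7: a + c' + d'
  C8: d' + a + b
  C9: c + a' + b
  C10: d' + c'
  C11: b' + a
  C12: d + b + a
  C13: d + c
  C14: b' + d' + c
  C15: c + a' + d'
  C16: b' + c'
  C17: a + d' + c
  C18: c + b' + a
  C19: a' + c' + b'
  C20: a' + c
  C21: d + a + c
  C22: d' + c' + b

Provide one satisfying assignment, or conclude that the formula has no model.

a ↦ 1; b ↦ 0; c ↦ 1; d ↦ 0

Try c = 1.
The clause (d') is unit, so d = 0.
The clause (b') is unit, so b = 0.
The clause (a) is unit, so a = 1.
Every clause now holds.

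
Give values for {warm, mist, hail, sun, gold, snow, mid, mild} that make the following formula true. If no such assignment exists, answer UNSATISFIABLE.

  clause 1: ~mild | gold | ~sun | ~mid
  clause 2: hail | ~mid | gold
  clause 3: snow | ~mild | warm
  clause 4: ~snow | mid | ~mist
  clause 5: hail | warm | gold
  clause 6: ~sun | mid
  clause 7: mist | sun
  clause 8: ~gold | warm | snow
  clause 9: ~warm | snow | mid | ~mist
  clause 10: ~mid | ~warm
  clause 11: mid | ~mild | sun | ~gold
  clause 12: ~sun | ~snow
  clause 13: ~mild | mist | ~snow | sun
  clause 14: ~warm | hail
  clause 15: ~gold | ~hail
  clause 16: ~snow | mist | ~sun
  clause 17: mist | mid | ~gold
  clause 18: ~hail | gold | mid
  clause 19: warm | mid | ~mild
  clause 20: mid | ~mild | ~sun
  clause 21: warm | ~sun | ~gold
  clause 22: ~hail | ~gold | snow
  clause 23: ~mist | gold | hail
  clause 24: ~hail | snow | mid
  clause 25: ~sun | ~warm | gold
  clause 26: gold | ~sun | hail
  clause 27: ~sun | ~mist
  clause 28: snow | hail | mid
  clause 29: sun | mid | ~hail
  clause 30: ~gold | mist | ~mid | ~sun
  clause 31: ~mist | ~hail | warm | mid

Suppose sun = 1.
From the singleton clause (mid), mid = 1.
From the singleton clause (~warm), warm = 0.
From the singleton clause (~snow), snow = 0.
From the singleton clause (~mild), mild = 0.
From the singleton clause (~gold), gold = 0.
From the singleton clause (hail), hail = 1.
From the singleton clause (~mist), mist = 0.
All clauses are satisfied.

warm: 0,  mist: 0,  hail: 1,  sun: 1,  gold: 0,  snow: 0,  mid: 1,  mild: 0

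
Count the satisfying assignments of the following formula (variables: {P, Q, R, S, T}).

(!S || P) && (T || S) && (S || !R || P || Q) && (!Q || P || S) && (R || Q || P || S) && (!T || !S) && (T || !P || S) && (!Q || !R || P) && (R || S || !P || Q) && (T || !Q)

5

There are 2^5 = 32 truth assignments over (P, Q, R, S, T).
Split on S. With S = true, the clauses containing S are satisfied and !S drops from the rest; 2 of the 2^4 = 16 assignments to the other variables satisfy what remains.
With S = false, by the same count on the reduced clause set, 3 assignments work.
Total: 2 + 3 = 5.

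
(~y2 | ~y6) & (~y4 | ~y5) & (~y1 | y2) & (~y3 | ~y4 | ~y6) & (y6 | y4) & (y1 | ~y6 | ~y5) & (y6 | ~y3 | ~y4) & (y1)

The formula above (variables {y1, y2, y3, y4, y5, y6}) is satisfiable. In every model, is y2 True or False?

True

Suppose y2 = 0.
From the singleton clause (~y1), y1 = 0.
But (y1) is also a unit clause — contradiction.
So every satisfying assignment has y2 = True.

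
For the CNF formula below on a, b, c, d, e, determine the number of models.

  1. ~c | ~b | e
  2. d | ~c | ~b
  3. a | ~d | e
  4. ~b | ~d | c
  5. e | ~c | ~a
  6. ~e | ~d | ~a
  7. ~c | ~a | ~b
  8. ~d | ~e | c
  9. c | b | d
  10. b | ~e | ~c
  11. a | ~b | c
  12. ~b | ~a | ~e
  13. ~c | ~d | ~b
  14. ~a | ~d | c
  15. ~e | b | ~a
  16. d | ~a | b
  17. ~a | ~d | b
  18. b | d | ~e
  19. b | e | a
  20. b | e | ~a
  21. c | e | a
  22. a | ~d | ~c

1

There are 2^5 = 32 truth assignments over (a, b, c, d, e).
Split on b. With b = 1, the clauses containing b are satisfied and ~b drops from the rest; 1 of the 2^4 = 16 assignments to the other variables satisfy what remains.
With b = 0, by the same count on the reduced clause set, 0 assignments work.
Total: 1 + 0 = 1.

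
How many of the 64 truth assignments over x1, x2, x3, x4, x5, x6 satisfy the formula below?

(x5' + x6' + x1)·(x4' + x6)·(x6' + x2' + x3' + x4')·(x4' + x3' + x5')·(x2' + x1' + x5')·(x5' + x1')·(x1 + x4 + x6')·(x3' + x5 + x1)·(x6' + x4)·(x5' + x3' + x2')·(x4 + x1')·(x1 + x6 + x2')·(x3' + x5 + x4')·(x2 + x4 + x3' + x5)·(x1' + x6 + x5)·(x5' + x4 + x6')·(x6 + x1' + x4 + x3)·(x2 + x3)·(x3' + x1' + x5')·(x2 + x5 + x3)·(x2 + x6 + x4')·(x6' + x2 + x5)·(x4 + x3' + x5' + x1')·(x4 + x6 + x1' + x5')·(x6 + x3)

3

There are 2^6 = 64 truth assignments over (x1, x2, x3, x4, x5, x6).
Split on x6. With x6 = 1, the clauses containing x6 are satisfied and x6' drops from the rest; 2 of the 2^5 = 32 assignments to the other variables satisfy what remains.
With x6 = 0, by the same count on the reduced clause set, 1 assignment works.
(One model: x1=F, x2=F, x3=T, x4=F, x5=T, x6=F.)
Total: 2 + 1 = 3.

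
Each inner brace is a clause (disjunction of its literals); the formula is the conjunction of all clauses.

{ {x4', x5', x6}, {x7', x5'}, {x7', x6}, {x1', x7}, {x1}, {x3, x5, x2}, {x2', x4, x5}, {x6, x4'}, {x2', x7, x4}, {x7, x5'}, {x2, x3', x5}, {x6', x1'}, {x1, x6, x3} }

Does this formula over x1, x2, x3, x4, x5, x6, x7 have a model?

Unsatisfiable

Unit clause (x1) forces x1 = 1.
Unit clause (x7) forces x7 = 1.
Unit clause (x5') forces x5 = 0.
Unit clause (x6) forces x6 = 1.
But (x6') is also a unit clause — contradiction.
No assignment satisfies every clause.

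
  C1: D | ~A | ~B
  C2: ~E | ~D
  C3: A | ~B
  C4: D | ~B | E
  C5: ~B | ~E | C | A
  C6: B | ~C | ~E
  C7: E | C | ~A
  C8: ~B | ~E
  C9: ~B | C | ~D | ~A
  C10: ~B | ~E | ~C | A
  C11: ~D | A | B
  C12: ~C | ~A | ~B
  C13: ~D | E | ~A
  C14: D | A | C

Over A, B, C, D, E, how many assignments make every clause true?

There are 2^5 = 32 truth assignments over (A, B, C, D, E).
Split on C. With C = 1, the clauses containing C are satisfied and ~C drops from the rest; 2 of the 2^4 = 16 assignments to the other variables satisfy what remains.
With C = 0, by the same count on the reduced clause set, 1 assignment works.
Total: 2 + 1 = 3.

3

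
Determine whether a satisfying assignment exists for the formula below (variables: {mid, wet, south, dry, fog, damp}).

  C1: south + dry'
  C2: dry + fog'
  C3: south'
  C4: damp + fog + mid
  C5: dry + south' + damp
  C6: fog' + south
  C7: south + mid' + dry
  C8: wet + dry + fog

From the singleton clause (south'), south = 0.
From the singleton clause (dry'), dry = 0.
From the singleton clause (fog'), fog = 0.
From the singleton clause (mid'), mid = 0.
From the singleton clause (damp), damp = 1.
From the singleton clause (wet), wet = 1.
All clauses are satisfied.
A satisfying assignment: mid: 0, wet: 1, south: 0, dry: 0, fog: 0, damp: 1.

Yes, satisfiable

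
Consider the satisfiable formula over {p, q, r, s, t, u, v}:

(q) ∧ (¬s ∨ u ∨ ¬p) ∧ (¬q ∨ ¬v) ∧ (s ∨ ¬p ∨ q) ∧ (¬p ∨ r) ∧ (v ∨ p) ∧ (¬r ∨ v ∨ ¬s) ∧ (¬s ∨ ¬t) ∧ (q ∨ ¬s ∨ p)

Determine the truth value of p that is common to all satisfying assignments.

Suppose p = False.
(q) alone gives q = True.
(¬v) alone gives v = False.
That conflicts with the unit clause (v).
So every satisfying assignment has p = True.

True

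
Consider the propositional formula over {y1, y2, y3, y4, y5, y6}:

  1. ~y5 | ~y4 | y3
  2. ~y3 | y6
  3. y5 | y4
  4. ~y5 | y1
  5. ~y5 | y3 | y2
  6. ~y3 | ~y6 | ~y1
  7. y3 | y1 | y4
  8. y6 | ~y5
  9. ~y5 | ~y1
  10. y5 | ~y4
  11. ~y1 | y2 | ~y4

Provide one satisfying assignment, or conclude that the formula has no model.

Try y3 = 0.
Try y5 = 0.
(y4) alone gives y4 = 1.
Now (~y4) is unsatisfied and unit — conflict.
Undo y5 and try y5 = 1.
(~y4) alone gives y4 = 0.
(y1) alone gives y1 = 1.
Now (~y1) is unsatisfied and unit — conflict.
Neither y5 = 1 nor y5 = 0 works.
Undo y3 and try y3 = 1.
(y6) alone gives y6 = 1.
(~y1) alone gives y1 = 0.
(~y5) alone gives y5 = 0.
(y4) alone gives y4 = 1.
Now (~y4) is unsatisfied and unit — conflict.
Neither y3 = 1 nor y3 = 0 works.

UNSATISFIABLE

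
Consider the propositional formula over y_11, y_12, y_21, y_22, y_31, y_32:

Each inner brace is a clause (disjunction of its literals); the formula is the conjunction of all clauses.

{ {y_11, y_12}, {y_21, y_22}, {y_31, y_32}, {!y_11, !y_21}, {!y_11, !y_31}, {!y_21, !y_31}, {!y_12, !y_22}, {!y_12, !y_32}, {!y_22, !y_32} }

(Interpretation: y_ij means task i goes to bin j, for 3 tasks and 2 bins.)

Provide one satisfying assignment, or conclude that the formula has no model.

UNSATISFIABLE

Suppose y_11 = true.
Unit clause (!y_21) forces y_21 = false.
Unit clause (y_22) forces y_22 = true.
Unit clause (!y_31) forces y_31 = false.
Unit clause (y_32) forces y_32 = true.
That conflicts with the unit clause (!y_32).
So y_11 must be the other value — set y_11 = false.
Unit clause (y_12) forces y_12 = true.
Unit clause (!y_22) forces y_22 = false.
Unit clause (y_21) forces y_21 = true.
Unit clause (!y_31) forces y_31 = false.
Unit clause (y_32) forces y_32 = true.
That conflicts with the unit clause (!y_32).
Neither y_11 = true nor y_11 = false works.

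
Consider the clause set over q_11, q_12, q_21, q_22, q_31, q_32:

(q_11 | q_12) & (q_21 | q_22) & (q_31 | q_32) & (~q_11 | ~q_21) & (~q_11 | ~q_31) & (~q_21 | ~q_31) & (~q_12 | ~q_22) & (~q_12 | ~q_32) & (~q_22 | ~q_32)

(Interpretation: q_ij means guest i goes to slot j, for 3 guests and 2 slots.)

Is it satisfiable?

Branch on q_11: set q_11 = 1.
From the singleton clause (~q_21), q_21 = 0.
From the singleton clause (q_22), q_22 = 1.
From the singleton clause (~q_31), q_31 = 0.
From the singleton clause (q_32), q_32 = 1.
That conflicts with the unit clause (~q_32).
That branch fails; take q_11 = 0 instead.
From the singleton clause (q_12), q_12 = 1.
From the singleton clause (~q_22), q_22 = 0.
From the singleton clause (q_21), q_21 = 1.
From the singleton clause (~q_31), q_31 = 0.
From the singleton clause (q_32), q_32 = 1.
That conflicts with the unit clause (~q_32).
Both values of q_11 lead to a conflict.
No assignment satisfies every clause.

Unsatisfiable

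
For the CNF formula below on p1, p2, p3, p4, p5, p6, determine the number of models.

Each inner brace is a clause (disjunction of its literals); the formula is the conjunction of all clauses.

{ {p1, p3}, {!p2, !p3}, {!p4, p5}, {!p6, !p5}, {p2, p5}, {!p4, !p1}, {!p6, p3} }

6

There are 2^6 = 64 truth assignments over (p1, p2, p3, p4, p5, p6).
Split on p4. With p4 = true, the clauses containing p4 are satisfied and !p4 drops from the rest; 1 of the 2^5 = 32 assignments to the other variables satisfy what remains.
With p4 = false, by the same count on the reduced clause set, 5 assignments work.
(One model: p1=F, p2=F, p3=T, p4=F, p5=T, p6=F.)
Total: 1 + 5 = 6.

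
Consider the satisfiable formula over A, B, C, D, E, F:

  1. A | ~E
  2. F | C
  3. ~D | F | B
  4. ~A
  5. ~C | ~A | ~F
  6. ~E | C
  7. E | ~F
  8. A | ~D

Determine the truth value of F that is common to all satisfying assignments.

False

Suppose F = 1.
The clause (~A) is unit, so A = 0.
The clause (~E) is unit, so E = 0.
Now (E) is unsatisfied and unit — conflict.
So every satisfying assignment has F = False.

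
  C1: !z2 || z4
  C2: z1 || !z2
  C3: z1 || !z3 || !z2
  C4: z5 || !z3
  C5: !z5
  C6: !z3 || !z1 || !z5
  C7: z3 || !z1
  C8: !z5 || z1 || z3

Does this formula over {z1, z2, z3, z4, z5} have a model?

From the singleton clause (!z5), z5 = false.
From the singleton clause (!z3), z3 = false.
From the singleton clause (!z1), z1 = false.
From the singleton clause (!z2), z2 = false.
Every clause is now satisfied; z4 is unconstrained.
A satisfying assignment: z1=false,  z2=false,  z3=false,  z4=true,  z5=false.

Yes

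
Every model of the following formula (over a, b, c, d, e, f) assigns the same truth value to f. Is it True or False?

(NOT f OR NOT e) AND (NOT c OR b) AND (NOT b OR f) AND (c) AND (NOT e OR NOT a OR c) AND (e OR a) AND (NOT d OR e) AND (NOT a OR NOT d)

True

Suppose f = false.
Unit clause (NOT b) forces b = false.
Unit clause (NOT c) forces c = false.
Now (c) is unsatisfied and unit — conflict.
So every satisfying assignment has f = True.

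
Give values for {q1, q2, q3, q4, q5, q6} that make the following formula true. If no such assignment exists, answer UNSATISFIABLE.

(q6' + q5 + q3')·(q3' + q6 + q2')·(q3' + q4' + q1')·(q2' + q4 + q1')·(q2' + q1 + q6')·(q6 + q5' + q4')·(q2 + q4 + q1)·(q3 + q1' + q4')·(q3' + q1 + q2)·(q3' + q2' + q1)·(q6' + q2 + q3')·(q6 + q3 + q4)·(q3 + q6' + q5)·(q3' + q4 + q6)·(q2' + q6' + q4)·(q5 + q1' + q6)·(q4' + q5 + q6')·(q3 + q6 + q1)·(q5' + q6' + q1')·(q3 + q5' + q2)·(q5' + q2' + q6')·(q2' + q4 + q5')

UNSATISFIABLE

Branch on q6: set q6 = 0.
Branch on q3: set q3 = 0.
The clause (q4) is unit, so q4 = 1.
The clause (q5') is unit, so q5 = 0.
The clause (q1') is unit, so q1 = 0.
That conflicts with the unit clause (q1).
So q3 must be the other value — set q3 = 1.
The clause (q2') is unit, so q2 = 0.
The clause (q1) is unit, so q1 = 1.
The clause (q4') is unit, so q4 = 0.
That conflicts with the unit clause (q4).
Either choice for q3 ends in contradiction.
So q6 must be the other value — set q6 = 1.
Branch on q5: set q5 = 1.
The clause (q1') is unit, so q1 = 0.
The clause (q2') is unit, so q2 = 0.
The clause (q4) is unit, so q4 = 1.
The clause (q3') is unit, so q3 = 0.
That conflicts with the unit clause (q3).
So q5 must be the other value — set q5 = 0.
The clause (q3') is unit, so q3 = 0.
That conflicts with the unit clause (q3).
Either choice for q5 ends in contradiction.
Either choice for q6 ends in contradiction.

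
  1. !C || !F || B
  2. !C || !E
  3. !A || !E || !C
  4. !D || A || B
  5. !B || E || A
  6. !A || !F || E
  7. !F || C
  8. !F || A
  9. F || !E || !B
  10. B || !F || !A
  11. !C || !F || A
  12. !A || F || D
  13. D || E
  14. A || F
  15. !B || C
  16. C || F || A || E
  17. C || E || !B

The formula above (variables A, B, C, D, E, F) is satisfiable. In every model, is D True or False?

Suppose D = false.
From the singleton clause (E), E = true.
From the singleton clause (!C), C = false.
From the singleton clause (!F), F = false.
From the singleton clause (!B), B = false.
From the singleton clause (!A), A = false.
Now (A) is unsatisfied and unit — conflict.
So every satisfying assignment has D = True.

True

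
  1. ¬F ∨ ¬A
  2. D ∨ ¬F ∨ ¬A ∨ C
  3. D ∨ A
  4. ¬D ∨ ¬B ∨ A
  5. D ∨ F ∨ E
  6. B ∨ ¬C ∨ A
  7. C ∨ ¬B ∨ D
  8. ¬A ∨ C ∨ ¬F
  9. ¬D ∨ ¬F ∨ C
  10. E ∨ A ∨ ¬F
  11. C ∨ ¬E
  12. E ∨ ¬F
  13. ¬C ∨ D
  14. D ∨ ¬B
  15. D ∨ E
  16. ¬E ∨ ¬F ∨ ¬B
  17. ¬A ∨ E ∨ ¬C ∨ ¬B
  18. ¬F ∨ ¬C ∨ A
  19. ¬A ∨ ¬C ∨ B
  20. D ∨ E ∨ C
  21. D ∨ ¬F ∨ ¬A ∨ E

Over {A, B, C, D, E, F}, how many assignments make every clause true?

4

There are 2^6 = 64 truth assignments over (A, B, C, D, E, F).
Split on D. With D = True, the clauses containing D are satisfied and ¬D drops from the rest; 4 of the 2^5 = 32 assignments to the other variables satisfy what remains.
With D = False, by the same count on the reduced clause set, 0 assignments work.
(One model: A=F, B=F, C=F, D=T, E=F, F=F.)
Total: 4 + 0 = 4.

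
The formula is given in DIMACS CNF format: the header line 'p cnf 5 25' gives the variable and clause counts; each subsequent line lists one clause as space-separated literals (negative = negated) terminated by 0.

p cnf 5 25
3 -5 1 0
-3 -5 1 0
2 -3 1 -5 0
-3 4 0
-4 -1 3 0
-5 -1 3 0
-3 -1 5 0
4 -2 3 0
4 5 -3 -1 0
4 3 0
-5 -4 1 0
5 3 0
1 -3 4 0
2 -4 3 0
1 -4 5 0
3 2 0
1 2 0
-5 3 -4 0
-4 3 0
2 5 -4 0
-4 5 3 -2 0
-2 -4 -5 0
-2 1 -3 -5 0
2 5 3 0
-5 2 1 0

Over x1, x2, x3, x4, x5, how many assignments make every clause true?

There are 2^5 = 32 truth assignments over (x1, x2, x3, x4, x5).
Split on x3. With x3 = True, the clauses containing x3 are satisfied and ¬x3 drops from the rest; 1 of the 2^4 = 16 assignments to the other variables satisfy what remains.
With x3 = False, by the same count on the reduced clause set, 0 assignments work.
(One model: x1=T, x2=F, x3=T, x4=T, x5=T.)
Total: 1 + 0 = 1.

1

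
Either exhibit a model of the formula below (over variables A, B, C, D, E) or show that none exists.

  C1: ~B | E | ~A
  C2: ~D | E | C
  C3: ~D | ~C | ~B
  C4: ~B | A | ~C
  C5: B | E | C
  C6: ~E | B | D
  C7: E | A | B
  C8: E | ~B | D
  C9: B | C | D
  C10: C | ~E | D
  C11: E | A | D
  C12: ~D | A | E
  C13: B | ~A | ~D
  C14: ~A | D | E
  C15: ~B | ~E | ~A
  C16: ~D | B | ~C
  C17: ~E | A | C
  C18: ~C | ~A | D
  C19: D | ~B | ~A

UNSATISFIABLE

Branch on B: set B = 0.
Branch on E: set E = 1.
The clause (D) is unit, so D = 1.
The clause (~A) is unit, so A = 0.
The clause (~C) is unit, so C = 0.
Now (C) is unsatisfied and unit — conflict.
Backtrack on E: now try E = 0.
The clause (C) is unit, so C = 1.
The clause (A) is unit, so A = 1.
The clause (~D) is unit, so D = 0.
Now (D) is unsatisfied and unit — conflict.
Neither E = 1 nor E = 0 works.
Backtrack on B: now try B = 1.
Branch on E: set E = 1.
The clause (~A) is unit, so A = 0.
The clause (~C) is unit, so C = 0.
Now (C) is unsatisfied and unit — conflict.
Backtrack on E: now try E = 0.
The clause (~A) is unit, so A = 0.
The clause (~C) is unit, so C = 0.
The clause (~D) is unit, so D = 0.
Now (D) is unsatisfied and unit — conflict.
Neither E = 1 nor E = 0 works.
Neither B = 1 nor B = 0 works.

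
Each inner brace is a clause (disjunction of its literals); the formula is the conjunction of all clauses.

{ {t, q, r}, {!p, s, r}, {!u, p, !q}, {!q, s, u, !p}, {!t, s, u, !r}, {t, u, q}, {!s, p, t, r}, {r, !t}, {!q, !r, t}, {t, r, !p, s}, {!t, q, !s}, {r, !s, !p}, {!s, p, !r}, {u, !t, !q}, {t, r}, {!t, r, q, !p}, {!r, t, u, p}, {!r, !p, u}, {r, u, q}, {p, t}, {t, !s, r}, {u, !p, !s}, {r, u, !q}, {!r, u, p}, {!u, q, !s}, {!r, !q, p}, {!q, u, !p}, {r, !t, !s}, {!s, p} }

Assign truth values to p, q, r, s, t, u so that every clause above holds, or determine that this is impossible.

Branch on r: set r = true.
Branch on q: set q = false.
Branch on t: set t = true.
The clause (!s) is unit, so s = false.
The clause (u) is unit, so u = true.
All clauses hold; p can take either value.

p=true,  q=false,  r=true,  s=false,  t=true,  u=true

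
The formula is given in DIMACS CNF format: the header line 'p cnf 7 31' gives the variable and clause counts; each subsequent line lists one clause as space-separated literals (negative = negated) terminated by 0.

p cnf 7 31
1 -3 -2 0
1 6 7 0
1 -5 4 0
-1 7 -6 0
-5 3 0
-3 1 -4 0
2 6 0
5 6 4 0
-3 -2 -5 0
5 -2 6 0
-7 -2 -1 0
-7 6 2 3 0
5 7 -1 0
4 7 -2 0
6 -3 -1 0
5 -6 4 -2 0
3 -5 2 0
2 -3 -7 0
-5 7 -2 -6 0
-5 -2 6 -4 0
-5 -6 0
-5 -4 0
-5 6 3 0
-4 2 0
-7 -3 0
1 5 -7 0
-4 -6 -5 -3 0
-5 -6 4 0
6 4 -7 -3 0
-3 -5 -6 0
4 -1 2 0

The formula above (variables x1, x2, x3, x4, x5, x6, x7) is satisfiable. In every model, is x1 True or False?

False

Suppose x1 = True.
Case x7 = True:
(¬x2) alone gives x2 = False.
(x6) alone gives x6 = True.
(¬x3) alone gives x3 = False.
(¬x5) alone gives x5 = False.
(¬x4) alone gives x4 = False.
Now (x4) is unsatisfied and unit — conflict.
That branch fails; take x7 = False instead.
(¬x6) alone gives x6 = False.
(x2) alone gives x2 = True.
(x5) alone gives x5 = True.
(x3) alone gives x3 = True.
Now (¬x3) is unsatisfied and unit — conflict.
Neither x7 = True nor x7 = False works.
So every satisfying assignment has x1 = False.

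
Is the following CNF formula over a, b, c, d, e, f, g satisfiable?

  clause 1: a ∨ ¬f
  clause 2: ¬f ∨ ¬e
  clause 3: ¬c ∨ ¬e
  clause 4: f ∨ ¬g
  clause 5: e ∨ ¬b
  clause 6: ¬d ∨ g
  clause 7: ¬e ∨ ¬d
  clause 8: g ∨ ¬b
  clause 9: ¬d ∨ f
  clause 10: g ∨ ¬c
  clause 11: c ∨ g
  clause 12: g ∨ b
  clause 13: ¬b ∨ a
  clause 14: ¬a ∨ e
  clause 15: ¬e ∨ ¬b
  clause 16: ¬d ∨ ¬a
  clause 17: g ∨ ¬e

No, unsatisfiable

Case a = True:
Unit clause (e) forces e = True.
Unit clause (¬f) forces f = False.
Unit clause (¬c) forces c = False.
Unit clause (¬g) forces g = False.
But (g) is also a unit clause — contradiction.
Undo a and try a = False.
Unit clause (¬f) forces f = False.
Unit clause (¬g) forces g = False.
Unit clause (¬d) forces d = False.
Unit clause (¬b) forces b = False.
But (b) is also a unit clause — contradiction.
Neither a = True nor a = False works.
No assignment satisfies every clause.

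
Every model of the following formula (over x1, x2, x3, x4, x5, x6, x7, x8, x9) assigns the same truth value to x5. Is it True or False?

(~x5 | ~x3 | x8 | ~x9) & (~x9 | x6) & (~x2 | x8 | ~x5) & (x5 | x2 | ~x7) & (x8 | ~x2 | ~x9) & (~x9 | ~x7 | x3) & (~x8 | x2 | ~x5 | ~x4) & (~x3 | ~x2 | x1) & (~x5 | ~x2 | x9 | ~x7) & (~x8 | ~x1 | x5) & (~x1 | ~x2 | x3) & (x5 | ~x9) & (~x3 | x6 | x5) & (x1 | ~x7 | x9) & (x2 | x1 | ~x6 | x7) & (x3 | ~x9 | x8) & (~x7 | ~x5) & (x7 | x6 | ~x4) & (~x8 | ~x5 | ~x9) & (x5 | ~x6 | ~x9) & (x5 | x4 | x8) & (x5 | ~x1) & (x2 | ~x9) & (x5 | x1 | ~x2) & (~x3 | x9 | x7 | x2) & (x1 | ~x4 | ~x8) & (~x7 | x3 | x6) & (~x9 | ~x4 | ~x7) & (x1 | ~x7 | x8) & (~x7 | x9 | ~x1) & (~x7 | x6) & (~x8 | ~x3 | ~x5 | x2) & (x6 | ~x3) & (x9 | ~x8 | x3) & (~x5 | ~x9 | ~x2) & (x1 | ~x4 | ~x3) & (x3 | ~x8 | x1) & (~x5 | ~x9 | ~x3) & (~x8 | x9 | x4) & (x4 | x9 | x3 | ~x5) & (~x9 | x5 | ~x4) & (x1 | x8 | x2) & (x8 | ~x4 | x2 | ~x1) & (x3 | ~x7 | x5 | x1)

True

Suppose x5 = 0.
From the singleton clause (~x9), x9 = 0.
From the singleton clause (~x1), x1 = 0.
From the singleton clause (~x7), x7 = 0.
From the singleton clause (~x2), x2 = 0.
From the singleton clause (~x6), x6 = 0.
From the singleton clause (~x3), x3 = 0.
From the singleton clause (~x4), x4 = 0.
From the singleton clause (x8), x8 = 1.
Now (~x8) is unsatisfied and unit — conflict.
So every satisfying assignment has x5 = True.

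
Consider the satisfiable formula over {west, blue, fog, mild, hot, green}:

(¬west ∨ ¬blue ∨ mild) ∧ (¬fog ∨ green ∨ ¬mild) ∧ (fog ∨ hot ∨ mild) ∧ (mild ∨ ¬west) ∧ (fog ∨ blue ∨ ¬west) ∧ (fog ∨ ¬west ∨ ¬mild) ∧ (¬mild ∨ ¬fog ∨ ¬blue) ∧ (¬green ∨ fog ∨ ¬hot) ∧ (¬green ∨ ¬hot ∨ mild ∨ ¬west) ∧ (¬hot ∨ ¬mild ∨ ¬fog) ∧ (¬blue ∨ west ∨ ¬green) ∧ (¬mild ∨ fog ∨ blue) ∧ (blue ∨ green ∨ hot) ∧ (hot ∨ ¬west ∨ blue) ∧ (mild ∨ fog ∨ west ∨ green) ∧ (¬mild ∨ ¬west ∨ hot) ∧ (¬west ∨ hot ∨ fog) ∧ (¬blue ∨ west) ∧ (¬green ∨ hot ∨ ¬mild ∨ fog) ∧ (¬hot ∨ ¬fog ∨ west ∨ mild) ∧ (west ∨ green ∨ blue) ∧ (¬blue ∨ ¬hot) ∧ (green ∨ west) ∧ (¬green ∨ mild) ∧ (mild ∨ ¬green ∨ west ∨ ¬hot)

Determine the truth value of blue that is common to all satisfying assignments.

False

Suppose blue = True.
(west) alone gives west = True.
(mild) alone gives mild = True.
(fog) alone gives fog = True.
That conflicts with the unit clause (¬fog).
So every satisfying assignment has blue = False.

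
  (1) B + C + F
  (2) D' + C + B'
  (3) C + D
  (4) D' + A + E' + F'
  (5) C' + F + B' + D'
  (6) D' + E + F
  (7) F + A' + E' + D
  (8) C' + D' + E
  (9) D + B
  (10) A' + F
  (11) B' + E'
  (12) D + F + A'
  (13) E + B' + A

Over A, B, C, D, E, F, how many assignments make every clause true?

6

There are 2^6 = 64 truth assignments over (A, B, C, D, E, F).
Split on F. With F = 1, the clauses containing F are satisfied and F' drops from the rest; 5 of the 2^5 = 32 assignments to the other variables satisfy what remains.
With F = 0, by the same count on the reduced clause set, 1 assignment works.
(One model: A=F, B=F, C=F, D=T, E=F, F=T.)
Total: 5 + 1 = 6.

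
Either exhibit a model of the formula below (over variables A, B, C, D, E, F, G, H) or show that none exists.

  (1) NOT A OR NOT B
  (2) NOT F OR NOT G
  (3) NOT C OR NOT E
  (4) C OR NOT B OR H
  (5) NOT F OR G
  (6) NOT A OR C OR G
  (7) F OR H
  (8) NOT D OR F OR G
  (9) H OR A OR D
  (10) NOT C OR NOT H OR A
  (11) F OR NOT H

Try A = false.
Try F = false.
From the singleton clause (H), H = true.
Now (NOT H) is unsatisfied and unit — conflict.
So F must be the other value — set F = true.
From the singleton clause (NOT G), G = false.
Now (G) is unsatisfied and unit — conflict.
Neither F = true nor F = false works.
So A must be the other value — set A = true.
From the singleton clause (NOT B), B = false.
Try F = false.
From the singleton clause (H), H = true.
Now (NOT H) is unsatisfied and unit — conflict.
So F must be the other value — set F = true.
From the singleton clause (NOT G), G = false.
Now (G) is unsatisfied and unit — conflict.
Neither F = true nor F = false works.
Neither A = true nor A = false works.

UNSATISFIABLE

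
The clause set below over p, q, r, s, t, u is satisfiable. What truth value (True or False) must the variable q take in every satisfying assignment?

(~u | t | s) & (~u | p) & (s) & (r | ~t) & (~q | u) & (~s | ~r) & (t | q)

Suppose q = 0.
From the singleton clause (s), s = 1.
From the singleton clause (~r), r = 0.
From the singleton clause (~t), t = 0.
That conflicts with the unit clause (t).
So every satisfying assignment has q = True.

True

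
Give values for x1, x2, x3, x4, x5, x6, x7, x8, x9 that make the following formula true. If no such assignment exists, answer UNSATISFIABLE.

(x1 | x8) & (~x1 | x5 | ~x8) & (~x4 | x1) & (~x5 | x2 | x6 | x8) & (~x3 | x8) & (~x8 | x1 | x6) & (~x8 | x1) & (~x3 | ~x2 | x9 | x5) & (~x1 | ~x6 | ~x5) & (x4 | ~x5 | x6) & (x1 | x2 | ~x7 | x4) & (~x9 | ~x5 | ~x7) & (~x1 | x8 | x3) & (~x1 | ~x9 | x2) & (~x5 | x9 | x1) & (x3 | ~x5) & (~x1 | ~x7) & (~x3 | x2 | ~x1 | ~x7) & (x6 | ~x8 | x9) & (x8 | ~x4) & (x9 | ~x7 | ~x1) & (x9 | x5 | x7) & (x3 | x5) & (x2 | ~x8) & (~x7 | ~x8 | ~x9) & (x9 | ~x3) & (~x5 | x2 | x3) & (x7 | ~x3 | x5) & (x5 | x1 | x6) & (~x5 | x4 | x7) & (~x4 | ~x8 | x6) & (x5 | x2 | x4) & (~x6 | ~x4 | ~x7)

UNSATISFIABLE

Suppose x1 = 1.
The clause (~x7) is unit, so x7 = 0.
Suppose x5 = 1.
The clause (~x6) is unit, so x6 = 0.
The clause (x4) is unit, so x4 = 1.
The clause (x3) is unit, so x3 = 1.
The clause (x8) is unit, so x8 = 1.
That conflicts with the unit clause (~x8).
So x5 must be the other value — set x5 = 0.
The clause (~x8) is unit, so x8 = 0.
The clause (~x3) is unit, so x3 = 0.
That conflicts with the unit clause (x3).
Neither x5 = 1 nor x5 = 0 works.
So x1 must be the other value — set x1 = 0.
The clause (x8) is unit, so x8 = 1.
That conflicts with the unit clause (~x8).
Neither x1 = 1 nor x1 = 0 works.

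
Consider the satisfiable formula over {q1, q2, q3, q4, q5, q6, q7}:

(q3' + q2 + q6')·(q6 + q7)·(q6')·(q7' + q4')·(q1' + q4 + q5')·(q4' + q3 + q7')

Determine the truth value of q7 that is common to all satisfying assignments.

True

Suppose q7 = 0.
The clause (q6) is unit, so q6 = 1.
That conflicts with the unit clause (q6').
So every satisfying assignment has q7 = True.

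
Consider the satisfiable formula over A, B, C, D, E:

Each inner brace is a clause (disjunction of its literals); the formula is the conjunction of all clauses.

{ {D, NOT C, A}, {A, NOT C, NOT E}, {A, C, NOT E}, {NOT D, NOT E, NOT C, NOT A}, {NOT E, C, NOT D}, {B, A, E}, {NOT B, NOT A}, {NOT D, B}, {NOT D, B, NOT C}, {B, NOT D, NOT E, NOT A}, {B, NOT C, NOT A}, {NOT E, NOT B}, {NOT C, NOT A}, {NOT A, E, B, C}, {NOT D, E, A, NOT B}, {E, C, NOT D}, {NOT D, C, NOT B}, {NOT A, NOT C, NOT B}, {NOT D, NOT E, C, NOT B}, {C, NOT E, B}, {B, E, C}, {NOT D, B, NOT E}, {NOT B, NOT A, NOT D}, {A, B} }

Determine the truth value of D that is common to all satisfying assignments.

False

Suppose D = true.
From the singleton clause (B), B = true.
From the singleton clause (NOT A), A = false.
From the singleton clause (NOT E), E = false.
Now (E) is unsatisfied and unit — conflict.
So every satisfying assignment has D = False.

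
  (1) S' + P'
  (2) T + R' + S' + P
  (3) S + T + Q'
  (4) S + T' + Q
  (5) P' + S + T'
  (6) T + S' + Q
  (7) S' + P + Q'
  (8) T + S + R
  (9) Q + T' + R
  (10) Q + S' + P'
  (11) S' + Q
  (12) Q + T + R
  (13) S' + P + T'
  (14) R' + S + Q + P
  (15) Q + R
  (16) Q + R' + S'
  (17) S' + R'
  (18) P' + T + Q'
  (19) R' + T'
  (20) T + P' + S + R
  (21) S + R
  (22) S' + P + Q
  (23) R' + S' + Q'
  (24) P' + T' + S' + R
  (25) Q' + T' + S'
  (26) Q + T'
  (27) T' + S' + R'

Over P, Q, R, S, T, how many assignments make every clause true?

There are 2^5 = 32 truth assignments over (P, Q, R, S, T).
Split on T. With T = 1, the clauses containing T are satisfied and T' drops from the rest; 0 of the 2^4 = 16 assignments to the other variables satisfy what remains.
With T = 0, by the same count on the reduced clause set, 1 assignment works.
(One model: P=T, Q=F, R=T, S=F, T=F.)
Total: 0 + 1 = 1.

1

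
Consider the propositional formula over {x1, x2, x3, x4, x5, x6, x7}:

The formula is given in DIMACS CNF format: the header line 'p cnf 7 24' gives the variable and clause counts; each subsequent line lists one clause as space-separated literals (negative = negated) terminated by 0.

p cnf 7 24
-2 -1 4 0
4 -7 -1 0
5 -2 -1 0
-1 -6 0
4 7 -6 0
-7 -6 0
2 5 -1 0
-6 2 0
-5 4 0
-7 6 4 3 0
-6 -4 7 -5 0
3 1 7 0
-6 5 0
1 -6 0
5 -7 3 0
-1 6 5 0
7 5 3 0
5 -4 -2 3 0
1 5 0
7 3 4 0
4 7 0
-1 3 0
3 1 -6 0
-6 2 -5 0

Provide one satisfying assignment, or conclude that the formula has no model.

x1=False; x2=True; x3=True; x4=True; x5=True; x6=False; x7=False

Try x1 = False.
Unit clause (¬x6) forces x6 = False.
Unit clause (x5) forces x5 = True.
Unit clause (x4) forces x4 = True.
Try x3 = True.
Every clause is now satisfied; x2, x7 are unconstrained.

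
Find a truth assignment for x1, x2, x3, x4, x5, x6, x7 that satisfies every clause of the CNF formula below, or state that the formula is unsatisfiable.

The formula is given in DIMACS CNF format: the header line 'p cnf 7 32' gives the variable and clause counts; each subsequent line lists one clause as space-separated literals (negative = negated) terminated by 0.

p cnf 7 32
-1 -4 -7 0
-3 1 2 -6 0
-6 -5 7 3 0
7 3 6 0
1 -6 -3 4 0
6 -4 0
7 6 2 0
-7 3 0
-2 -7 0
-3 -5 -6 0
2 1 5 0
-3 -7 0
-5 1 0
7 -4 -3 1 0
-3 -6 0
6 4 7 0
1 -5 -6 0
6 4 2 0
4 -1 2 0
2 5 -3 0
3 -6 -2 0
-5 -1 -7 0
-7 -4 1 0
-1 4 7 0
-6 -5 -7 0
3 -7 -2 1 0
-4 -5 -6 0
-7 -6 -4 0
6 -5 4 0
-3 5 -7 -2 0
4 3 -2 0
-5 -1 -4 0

x1=True, x2=False, x3=False, x4=True, x5=False, x6=True, x7=False

Try x6 = True.
From the singleton clause (¬x3), x3 = False.
From the singleton clause (¬x7), x7 = False.
From the singleton clause (¬x5), x5 = False.
From the singleton clause (¬x2), x2 = False.
From the singleton clause (x1), x1 = True.
From the singleton clause (x4), x4 = True.
All clauses are satisfied.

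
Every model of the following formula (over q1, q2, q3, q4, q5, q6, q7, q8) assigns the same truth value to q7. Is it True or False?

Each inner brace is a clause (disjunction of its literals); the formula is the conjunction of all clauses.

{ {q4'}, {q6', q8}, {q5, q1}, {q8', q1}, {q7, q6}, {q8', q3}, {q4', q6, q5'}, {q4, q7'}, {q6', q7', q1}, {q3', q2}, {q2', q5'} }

False

Suppose q7 = 1.
Unit clause (q4') forces q4 = 0.
But (q4) is also a unit clause — contradiction.
So every satisfying assignment has q7 = False.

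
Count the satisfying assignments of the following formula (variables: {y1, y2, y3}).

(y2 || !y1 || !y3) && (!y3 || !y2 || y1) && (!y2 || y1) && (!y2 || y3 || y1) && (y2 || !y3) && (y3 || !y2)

There are 2^3 = 8 truth assignments over (y1, y2, y3).
Split on y2. With y2 = true, the clauses containing y2 are satisfied and !y2 drops from the rest; 1 of the 2^2 = 4 assignments to the other variables satisfy what remains.
With y2 = false, by the same count on the reduced clause set, 2 assignments work.
(One model: y1=F, y2=F, y3=F.)
Total: 1 + 2 = 3.

3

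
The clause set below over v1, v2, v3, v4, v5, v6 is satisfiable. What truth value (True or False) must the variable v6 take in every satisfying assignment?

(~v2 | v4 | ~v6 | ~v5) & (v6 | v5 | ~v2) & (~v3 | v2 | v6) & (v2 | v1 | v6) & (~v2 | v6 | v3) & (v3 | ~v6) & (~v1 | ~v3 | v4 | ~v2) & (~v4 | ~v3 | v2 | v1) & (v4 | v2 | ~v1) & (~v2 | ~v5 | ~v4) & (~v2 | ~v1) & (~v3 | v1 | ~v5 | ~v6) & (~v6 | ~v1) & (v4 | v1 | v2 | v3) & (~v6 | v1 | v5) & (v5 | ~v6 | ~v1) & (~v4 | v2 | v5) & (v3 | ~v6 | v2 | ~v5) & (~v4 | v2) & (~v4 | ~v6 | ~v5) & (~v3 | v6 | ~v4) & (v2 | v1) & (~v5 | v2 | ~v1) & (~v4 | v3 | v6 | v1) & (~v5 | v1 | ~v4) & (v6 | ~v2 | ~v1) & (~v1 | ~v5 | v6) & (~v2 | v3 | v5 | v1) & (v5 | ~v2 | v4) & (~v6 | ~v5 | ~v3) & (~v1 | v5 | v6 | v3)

Suppose v6 = 1.
The clause (v3) is unit, so v3 = 1.
The clause (~v1) is unit, so v1 = 0.
The clause (~v5) is unit, so v5 = 0.
That conflicts with the unit clause (v5).
So every satisfying assignment has v6 = False.

False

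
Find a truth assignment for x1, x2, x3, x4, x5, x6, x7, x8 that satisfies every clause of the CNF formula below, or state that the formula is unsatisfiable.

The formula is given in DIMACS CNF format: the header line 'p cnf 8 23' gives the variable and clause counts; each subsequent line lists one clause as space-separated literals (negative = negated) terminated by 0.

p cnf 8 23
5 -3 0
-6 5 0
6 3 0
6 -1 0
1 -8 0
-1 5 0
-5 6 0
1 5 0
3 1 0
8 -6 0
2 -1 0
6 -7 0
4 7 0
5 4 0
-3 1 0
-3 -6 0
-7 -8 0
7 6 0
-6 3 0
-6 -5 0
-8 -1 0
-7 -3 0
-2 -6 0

Suppose x5 = True.
The clause (x6) is unit, so x6 = True.
Now (¬x6) is unsatisfied and unit — conflict.
Backtrack on x5: now try x5 = False.
The clause (¬x3) is unit, so x3 = False.
The clause (¬x6) is unit, so x6 = False.
Now (x6) is unsatisfied and unit — conflict.
Both values of x5 lead to a conflict.

UNSATISFIABLE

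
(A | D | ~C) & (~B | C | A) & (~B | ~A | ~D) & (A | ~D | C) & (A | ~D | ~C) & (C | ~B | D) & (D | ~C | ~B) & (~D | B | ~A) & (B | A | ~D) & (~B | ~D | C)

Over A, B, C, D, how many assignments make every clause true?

3

There are 2^4 = 16 truth assignments over (A, B, C, D).
Check each against the 10 clauses (columns in the order A, B, C, D):
  F F F F  ✓ satisfies all
  F F F T  ✗ fails (A | ~D | C)
  F F T F  ✗ fails (A | D | ~C)
  F F T T  ✗ fails (A | ~D | ~C)
  F T F F  ✗ fails (~B | C | A)
  F T F T  ✗ fails (~B | C | A)
  F T T F  ✗ fails (A | D | ~C)
  F T T T  ✗ fails (A | ~D | ~C)
  T F F F  ✓ satisfies all
  T F F T  ✗ fails (~D | B | ~A)
  T F T F  ✓ satisfies all
  T F T T  ✗ fails (~D | B | ~A)
  T T F F  ✗ fails (C | ~B | D)
  T T F T  ✗ fails (~B | ~A | ~D)
  T T T F  ✗ fails (D | ~C | ~B)
  T T T T  ✗ fails (~B | ~A | ~D)
3 of the 16 rows are models.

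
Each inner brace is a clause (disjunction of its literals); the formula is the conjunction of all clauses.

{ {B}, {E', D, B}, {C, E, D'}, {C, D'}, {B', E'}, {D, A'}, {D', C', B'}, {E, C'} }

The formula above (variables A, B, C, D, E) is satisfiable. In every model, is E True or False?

Suppose E = 1.
(B) alone gives B = 1.
Now (B') is unsatisfied and unit — conflict.
So every satisfying assignment has E = False.

False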